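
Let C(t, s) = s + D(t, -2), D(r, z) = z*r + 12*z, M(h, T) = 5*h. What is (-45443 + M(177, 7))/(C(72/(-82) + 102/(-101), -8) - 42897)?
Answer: 184514678/177753353 ≈ 1.0380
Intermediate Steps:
D(r, z) = 12*z + r*z (D(r, z) = r*z + 12*z = 12*z + r*z)
C(t, s) = -24 + s - 2*t (C(t, s) = s - 2*(12 + t) = s + (-24 - 2*t) = -24 + s - 2*t)
(-45443 + M(177, 7))/(C(72/(-82) + 102/(-101), -8) - 42897) = (-45443 + 5*177)/((-24 - 8 - 2*(72/(-82) + 102/(-101))) - 42897) = (-45443 + 885)/((-24 - 8 - 2*(72*(-1/82) + 102*(-1/101))) - 42897) = -44558/((-24 - 8 - 2*(-36/41 - 102/101)) - 42897) = -44558/((-24 - 8 - 2*(-7818/4141)) - 42897) = -44558/((-24 - 8 + 15636/4141) - 42897) = -44558/(-116876/4141 - 42897) = -44558/(-177753353/4141) = -44558*(-4141/177753353) = 184514678/177753353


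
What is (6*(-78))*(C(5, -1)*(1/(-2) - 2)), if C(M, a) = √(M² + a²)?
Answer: 1170*√26 ≈ 5965.9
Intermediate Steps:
(6*(-78))*(C(5, -1)*(1/(-2) - 2)) = (6*(-78))*(√(5² + (-1)²)*(1/(-2) - 2)) = -468*√(25 + 1)*(-½ - 2) = -468*√26*(-5)/2 = -(-1170)*√26 = 1170*√26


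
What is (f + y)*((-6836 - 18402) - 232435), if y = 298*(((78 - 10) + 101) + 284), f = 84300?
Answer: -56506142862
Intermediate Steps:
y = 134994 (y = 298*((68 + 101) + 284) = 298*(169 + 284) = 298*453 = 134994)
(f + y)*((-6836 - 18402) - 232435) = (84300 + 134994)*((-6836 - 18402) - 232435) = 219294*(-25238 - 232435) = 219294*(-257673) = -56506142862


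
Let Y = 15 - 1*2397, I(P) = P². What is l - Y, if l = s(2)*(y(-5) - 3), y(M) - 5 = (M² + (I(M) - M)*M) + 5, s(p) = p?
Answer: 2146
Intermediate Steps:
y(M) = 10 + M² + M*(M² - M) (y(M) = 5 + ((M² + (M² - M)*M) + 5) = 5 + ((M² + M*(M² - M)) + 5) = 5 + (5 + M² + M*(M² - M)) = 10 + M² + M*(M² - M))
l = -236 (l = 2*((10 + (-5)³) - 3) = 2*((10 - 125) - 3) = 2*(-115 - 3) = 2*(-118) = -236)
Y = -2382 (Y = 15 - 2397 = -2382)
l - Y = -236 - 1*(-2382) = -236 + 2382 = 2146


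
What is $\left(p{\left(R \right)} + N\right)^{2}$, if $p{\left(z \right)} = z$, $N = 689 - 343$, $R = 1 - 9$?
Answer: $114244$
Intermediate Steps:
$R = -8$ ($R = 1 - 9 = -8$)
$N = 346$
$\left(p{\left(R \right)} + N\right)^{2} = \left(-8 + 346\right)^{2} = 338^{2} = 114244$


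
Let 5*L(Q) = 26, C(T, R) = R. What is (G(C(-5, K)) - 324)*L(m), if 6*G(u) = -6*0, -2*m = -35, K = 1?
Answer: -8424/5 ≈ -1684.8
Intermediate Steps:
m = 35/2 (m = -1/2*(-35) = 35/2 ≈ 17.500)
L(Q) = 26/5 (L(Q) = (1/5)*26 = 26/5)
G(u) = 0 (G(u) = (-6*0)/6 = (1/6)*0 = 0)
(G(C(-5, K)) - 324)*L(m) = (0 - 324)*(26/5) = -324*26/5 = -8424/5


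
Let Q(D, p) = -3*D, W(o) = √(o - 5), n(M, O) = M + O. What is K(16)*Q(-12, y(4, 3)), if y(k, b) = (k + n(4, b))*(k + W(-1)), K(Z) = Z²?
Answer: 9216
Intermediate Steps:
W(o) = √(-5 + o)
y(k, b) = (k + I*√6)*(4 + b + k) (y(k, b) = (k + (4 + b))*(k + √(-5 - 1)) = (4 + b + k)*(k + √(-6)) = (4 + b + k)*(k + I*√6) = (k + I*√6)*(4 + b + k))
K(16)*Q(-12, y(4, 3)) = 16²*(-3*(-12)) = 256*36 = 9216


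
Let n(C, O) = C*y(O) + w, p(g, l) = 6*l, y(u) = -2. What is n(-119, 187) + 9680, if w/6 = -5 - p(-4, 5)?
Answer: 9708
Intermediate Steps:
w = -210 (w = 6*(-5 - 6*5) = 6*(-5 - 1*30) = 6*(-5 - 30) = 6*(-35) = -210)
n(C, O) = -210 - 2*C (n(C, O) = C*(-2) - 210 = -2*C - 210 = -210 - 2*C)
n(-119, 187) + 9680 = (-210 - 2*(-119)) + 9680 = (-210 + 238) + 9680 = 28 + 9680 = 9708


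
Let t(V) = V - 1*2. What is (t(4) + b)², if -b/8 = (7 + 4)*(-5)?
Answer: 195364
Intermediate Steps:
t(V) = -2 + V (t(V) = V - 2 = -2 + V)
b = 440 (b = -8*(7 + 4)*(-5) = -88*(-5) = -8*(-55) = 440)
(t(4) + b)² = ((-2 + 4) + 440)² = (2 + 440)² = 442² = 195364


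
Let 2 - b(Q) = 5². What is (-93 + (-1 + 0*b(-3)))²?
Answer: 8836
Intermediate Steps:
b(Q) = -23 (b(Q) = 2 - 1*5² = 2 - 1*25 = 2 - 25 = -23)
(-93 + (-1 + 0*b(-3)))² = (-93 + (-1 + 0*(-23)))² = (-93 + (-1 + 0))² = (-93 - 1)² = (-94)² = 8836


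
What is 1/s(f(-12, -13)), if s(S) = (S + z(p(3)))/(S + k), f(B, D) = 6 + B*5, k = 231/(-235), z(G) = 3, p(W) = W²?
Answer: 4307/3995 ≈ 1.0781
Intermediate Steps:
k = -231/235 (k = 231*(-1/235) = -231/235 ≈ -0.98298)
f(B, D) = 6 + 5*B
s(S) = (3 + S)/(-231/235 + S) (s(S) = (S + 3)/(S - 231/235) = (3 + S)/(-231/235 + S))
1/s(f(-12, -13)) = 1/(235*(3 + (6 + 5*(-12)))/(-231 + 235*(6 + 5*(-12)))) = 1/(235*(3 + (6 - 60))/(-231 + 235*(6 - 60))) = 1/(235*(3 - 54)/(-231 + 235*(-54))) = 1/(235*(-51)/(-231 - 12690)) = 1/(235*(-51)/(-12921)) = 1/(235*(-1/12921)*(-51)) = 1/(3995/4307) = 4307/3995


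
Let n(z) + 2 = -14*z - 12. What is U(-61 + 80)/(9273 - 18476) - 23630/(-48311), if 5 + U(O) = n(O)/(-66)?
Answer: 7177615145/14672002389 ≈ 0.48920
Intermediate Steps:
n(z) = -14 - 14*z (n(z) = -2 + (-14*z - 12) = -2 + (-12 - 14*z) = -14 - 14*z)
U(O) = -158/33 + 7*O/33 (U(O) = -5 + (-14 - 14*O)/(-66) = -5 + (-14 - 14*O)*(-1/66) = -5 + (7/33 + 7*O/33) = -158/33 + 7*O/33)
U(-61 + 80)/(9273 - 18476) - 23630/(-48311) = (-158/33 + 7*(-61 + 80)/33)/(9273 - 18476) - 23630/(-48311) = (-158/33 + (7/33)*19)/(-9203) - 23630*(-1/48311) = (-158/33 + 133/33)*(-1/9203) + 23630/48311 = -25/33*(-1/9203) + 23630/48311 = 25/303699 + 23630/48311 = 7177615145/14672002389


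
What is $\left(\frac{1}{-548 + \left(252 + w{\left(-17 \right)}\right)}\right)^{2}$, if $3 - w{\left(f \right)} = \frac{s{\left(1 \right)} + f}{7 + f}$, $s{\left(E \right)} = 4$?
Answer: $\frac{100}{8661249} \approx 1.1546 \cdot 10^{-5}$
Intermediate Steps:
$w{\left(f \right)} = 3 - \frac{4 + f}{7 + f}$
$\left(\frac{1}{-548 + \left(252 + w{\left(-17 \right)}\right)}\right)^{2} = \left(\frac{1}{-548 + \left(252 + \frac{17 + 2 \left(-17\right)}{7 - 17}\right)}\right)^{2} = \left(\frac{1}{-548 + \left(252 + \frac{17 - 34}{-10}\right)}\right)^{2} = \left(\frac{1}{-548 + \left(252 - - \frac{17}{10}\right)}\right)^{2} = \left(\frac{1}{-548 + \left(252 + \frac{17}{10}\right)}\right)^{2} = \left(\frac{1}{-548 + \frac{2537}{10}}\right)^{2} = \left(\frac{1}{- \frac{2943}{10}}\right)^{2} = \left(- \frac{10}{2943}\right)^{2} = \frac{100}{8661249}$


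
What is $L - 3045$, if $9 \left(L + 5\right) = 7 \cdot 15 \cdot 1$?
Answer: $- \frac{9115}{3} \approx -3038.3$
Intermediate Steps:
$L = \frac{20}{3}$ ($L = -5 + \frac{7 \cdot 15 \cdot 1}{9} = -5 + \frac{105 \cdot 1}{9} = -5 + \frac{1}{9} \cdot 105 = -5 + \frac{35}{3} = \frac{20}{3} \approx 6.6667$)
$L - 3045 = \frac{20}{3} - 3045 = - \frac{9115}{3}$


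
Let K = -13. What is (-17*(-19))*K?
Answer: -4199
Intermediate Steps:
(-17*(-19))*K = -17*(-19)*(-13) = 323*(-13) = -4199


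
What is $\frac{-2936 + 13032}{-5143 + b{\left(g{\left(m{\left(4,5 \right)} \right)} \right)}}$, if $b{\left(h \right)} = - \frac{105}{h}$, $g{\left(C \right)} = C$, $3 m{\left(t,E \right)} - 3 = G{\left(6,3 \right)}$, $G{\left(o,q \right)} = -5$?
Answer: $- \frac{20192}{9971} \approx -2.0251$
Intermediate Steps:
$m{\left(t,E \right)} = - \frac{2}{3}$ ($m{\left(t,E \right)} = 1 + \frac{1}{3} \left(-5\right) = 1 - \frac{5}{3} = - \frac{2}{3}$)
$\frac{-2936 + 13032}{-5143 + b{\left(g{\left(m{\left(4,5 \right)} \right)} \right)}} = \frac{-2936 + 13032}{-5143 - \frac{105}{- \frac{2}{3}}} = \frac{10096}{-5143 - - \frac{315}{2}} = \frac{10096}{-5143 + \frac{315}{2}} = \frac{10096}{- \frac{9971}{2}} = 10096 \left(- \frac{2}{9971}\right) = - \frac{20192}{9971}$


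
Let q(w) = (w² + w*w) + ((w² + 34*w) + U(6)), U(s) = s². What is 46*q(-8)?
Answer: -2024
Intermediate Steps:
q(w) = 36 + 3*w² + 34*w (q(w) = (w² + w*w) + ((w² + 34*w) + 6²) = (w² + w²) + ((w² + 34*w) + 36) = 2*w² + (36 + w² + 34*w) = 36 + 3*w² + 34*w)
46*q(-8) = 46*(36 + 3*(-8)² + 34*(-8)) = 46*(36 + 3*64 - 272) = 46*(36 + 192 - 272) = 46*(-44) = -2024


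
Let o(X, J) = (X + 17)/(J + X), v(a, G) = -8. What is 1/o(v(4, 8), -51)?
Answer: -59/9 ≈ -6.5556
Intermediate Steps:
o(X, J) = (17 + X)/(J + X)
1/o(v(4, 8), -51) = 1/((17 - 8)/(-51 - 8)) = 1/(9/(-59)) = 1/(-1/59*9) = 1/(-9/59) = -59/9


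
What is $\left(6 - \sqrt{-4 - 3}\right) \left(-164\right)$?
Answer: $-984 + 164 i \sqrt{7} \approx -984.0 + 433.9 i$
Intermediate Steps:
$\left(6 - \sqrt{-4 - 3}\right) \left(-164\right) = \left(6 - \sqrt{-7}\right) \left(-164\right) = \left(6 - i \sqrt{7}\right) \left(-164\right) = -984 + 164 i \sqrt{7}$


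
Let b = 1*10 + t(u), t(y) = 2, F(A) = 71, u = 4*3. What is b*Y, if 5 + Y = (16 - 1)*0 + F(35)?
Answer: 792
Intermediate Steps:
u = 12
Y = 66 (Y = -5 + ((16 - 1)*0 + 71) = -5 + (15*0 + 71) = -5 + (0 + 71) = -5 + 71 = 66)
b = 12 (b = 1*10 + 2 = 10 + 2 = 12)
b*Y = 12*66 = 792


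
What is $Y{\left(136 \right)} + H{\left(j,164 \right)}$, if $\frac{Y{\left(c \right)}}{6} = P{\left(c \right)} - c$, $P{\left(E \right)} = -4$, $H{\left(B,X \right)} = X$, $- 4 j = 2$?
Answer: $-676$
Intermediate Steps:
$j = - \frac{1}{2}$ ($j = \left(- \frac{1}{4}\right) 2 = - \frac{1}{2} \approx -0.5$)
$Y{\left(c \right)} = -24 - 6 c$ ($Y{\left(c \right)} = 6 \left(-4 - c\right) = -24 - 6 c$)
$Y{\left(136 \right)} + H{\left(j,164 \right)} = \left(-24 - 816\right) + 164 = -840 + 164 = -676$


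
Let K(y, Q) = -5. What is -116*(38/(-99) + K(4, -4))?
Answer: 61828/99 ≈ 624.53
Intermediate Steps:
-116*(38/(-99) + K(4, -4)) = -116*(38/(-99) - 5) = -116*(38*(-1/99) - 5) = -116*(-38/99 - 5) = -116*(-533/99) = 61828/99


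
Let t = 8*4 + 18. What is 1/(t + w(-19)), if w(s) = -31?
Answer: 1/19 ≈ 0.052632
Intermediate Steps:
t = 50 (t = 32 + 18 = 50)
1/(t + w(-19)) = 1/(50 - 31) = 1/19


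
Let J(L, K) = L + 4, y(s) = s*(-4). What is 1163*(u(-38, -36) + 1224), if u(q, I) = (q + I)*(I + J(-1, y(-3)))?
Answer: 4263558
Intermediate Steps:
y(s) = -4*s
J(L, K) = 4 + L
u(q, I) = (3 + I)*(I + q) (u(q, I) = (q + I)*(I + (4 - 1)) = (I + q)*(I + 3) = (I + q)*(3 + I) = (3 + I)*(I + q))
1163*(u(-38, -36) + 1224) = 1163*(((-36)² + 3*(-36) + 3*(-38) - 36*(-38)) + 1224) = 1163*((1296 - 108 - 114 + 1368) + 1224) = 1163*(2442 + 1224) = 1163*3666 = 4263558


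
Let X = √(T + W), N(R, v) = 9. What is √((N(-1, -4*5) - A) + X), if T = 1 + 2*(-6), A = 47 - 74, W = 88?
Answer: √(36 + √77) ≈ 6.6914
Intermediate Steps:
A = -27
T = -11 (T = 1 - 12 = -11)
X = √77 (X = √(-11 + 88) = √77 ≈ 8.7750)
√((N(-1, -4*5) - A) + X) = √((9 - 1*(-27)) + √77) = √((9 + 27) + √77) = √(36 + √77)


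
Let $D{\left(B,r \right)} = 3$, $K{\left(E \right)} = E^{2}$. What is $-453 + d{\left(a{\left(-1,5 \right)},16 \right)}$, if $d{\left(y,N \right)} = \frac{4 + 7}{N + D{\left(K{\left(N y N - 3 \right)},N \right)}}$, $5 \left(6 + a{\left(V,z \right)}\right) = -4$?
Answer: $- \frac{8596}{19} \approx -452.42$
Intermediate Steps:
$a{\left(V,z \right)} = - \frac{34}{5}$ ($a{\left(V,z \right)} = -6 + \frac{1}{5} \left(-4\right) = -6 - \frac{4}{5} = - \frac{34}{5}$)
$d{\left(y,N \right)} = \frac{11}{3 + N}$ ($d{\left(y,N \right)} = \frac{4 + 7}{N + 3} = \frac{11}{3 + N}$)
$-453 + d{\left(a{\left(-1,5 \right)},16 \right)} = -453 + \frac{11}{3 + 16} = -453 + \frac{11}{19} = - \frac{8596}{19}$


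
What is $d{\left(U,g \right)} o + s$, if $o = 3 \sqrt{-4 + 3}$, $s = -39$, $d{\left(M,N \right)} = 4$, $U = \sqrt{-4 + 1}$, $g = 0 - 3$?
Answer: $-39 + 12 i \approx -39.0 + 12.0 i$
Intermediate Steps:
$g = -3$ ($g = 0 - 3 = -3$)
$U = i \sqrt{3}$ ($U = \sqrt{-3} = i \sqrt{3} \approx 1.732 i$)
$o = 3 i$ ($o = 3 \sqrt{-1} = 3 i \approx 3.0 i$)
$d{\left(U,g \right)} o + s = 4 \cdot 3 i - 39 = 12 i - 39 = -39 + 12 i$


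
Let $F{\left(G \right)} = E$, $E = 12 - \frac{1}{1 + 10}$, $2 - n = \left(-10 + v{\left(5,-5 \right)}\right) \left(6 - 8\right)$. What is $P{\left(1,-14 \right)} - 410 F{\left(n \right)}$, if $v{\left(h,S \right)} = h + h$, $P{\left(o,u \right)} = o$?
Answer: $- \frac{53699}{11} \approx -4881.7$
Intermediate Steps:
$v{\left(h,S \right)} = 2 h$
$n = 2$ ($n = 2 - \left(-10 + 2 \cdot 5\right) \left(6 - 8\right) = 2 - \left(-10 + 10\right) \left(-2\right) = 2 - 0 \left(-2\right) = 2 - 0 = 2 + 0 = 2$)
$E = \frac{131}{11}$ ($E = 12 - \frac{1}{11} = \frac{131}{11} \approx 11.909$)
$F{\left(G \right)} = \frac{131}{11}$
$P{\left(1,-14 \right)} - 410 F{\left(n \right)} = 1 - \frac{53710}{11} = - \frac{53699}{11}$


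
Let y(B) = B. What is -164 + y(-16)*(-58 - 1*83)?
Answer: 2092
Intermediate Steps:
-164 + y(-16)*(-58 - 1*83) = -164 - 16*(-58 - 1*83) = -164 - 16*(-58 - 83) = -164 - 16*(-141) = -164 + 2256 = 2092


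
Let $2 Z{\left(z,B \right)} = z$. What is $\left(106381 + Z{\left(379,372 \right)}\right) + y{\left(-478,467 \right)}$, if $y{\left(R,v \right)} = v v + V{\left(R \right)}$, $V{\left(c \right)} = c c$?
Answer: $\frac{1106287}{2} \approx 5.5314 \cdot 10^{5}$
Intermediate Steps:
$Z{\left(z,B \right)} = \frac{z}{2}$
$V{\left(c \right)} = c^{2}$
$y{\left(R,v \right)} = R^{2} + v^{2}$ ($y{\left(R,v \right)} = v v + R^{2} = v^{2} + R^{2} = R^{2} + v^{2}$)
$\left(106381 + Z{\left(379,372 \right)}\right) + y{\left(-478,467 \right)} = \left(106381 + \frac{1}{2} \cdot 379\right) + \left(\left(-478\right)^{2} + 467^{2}\right) = \left(106381 + \frac{379}{2}\right) + \left(228484 + 218089\right) = \frac{213141}{2} + 446573 = \frac{1106287}{2}$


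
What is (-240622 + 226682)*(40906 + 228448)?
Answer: -3754794760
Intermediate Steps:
(-240622 + 226682)*(40906 + 228448) = -13940*269354 = -3754794760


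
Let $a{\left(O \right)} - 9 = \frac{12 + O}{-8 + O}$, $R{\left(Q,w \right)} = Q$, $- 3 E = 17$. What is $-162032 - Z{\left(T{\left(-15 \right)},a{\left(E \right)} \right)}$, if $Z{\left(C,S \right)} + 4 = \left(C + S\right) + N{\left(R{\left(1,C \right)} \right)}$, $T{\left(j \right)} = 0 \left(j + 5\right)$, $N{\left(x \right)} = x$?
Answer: $- \frac{6643539}{41} \approx -1.6204 \cdot 10^{5}$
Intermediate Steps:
$E = - \frac{17}{3}$ ($E = \left(- \frac{1}{3}\right) 17 = - \frac{17}{3} \approx -5.6667$)
$a{\left(O \right)} = 9 + \frac{12 + O}{-8 + O}$
$T{\left(j \right)} = 0$ ($T{\left(j \right)} = 0 \left(5 + j\right) = 0$)
$Z{\left(C,S \right)} = -3 + C + S$ ($Z{\left(C,S \right)} = -4 + \left(\left(C + S\right) + 1\right) = -4 + \left(1 + C + S\right) = -3 + C + S$)
$-162032 - Z{\left(T{\left(-15 \right)},a{\left(E \right)} \right)} = -162032 - \left(-3 + 0 + \frac{10 \left(-6 - \frac{17}{3}\right)}{-8 - \frac{17}{3}}\right) = -162032 - \left(-3 + 0 + 10 \frac{1}{- \frac{41}{3}} \left(- \frac{35}{3}\right)\right) = -162032 - \left(-3 + 0 + 10 \left(- \frac{3}{41}\right) \left(- \frac{35}{3}\right)\right) = -162032 - \left(-3 + 0 + \frac{350}{41}\right) = -162032 - \frac{227}{41} = - \frac{6643539}{41}$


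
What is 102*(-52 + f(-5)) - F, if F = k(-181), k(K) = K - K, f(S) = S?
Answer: -5814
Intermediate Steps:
k(K) = 0
F = 0
102*(-52 + f(-5)) - F = 102*(-52 - 5) - 1*0 = 102*(-57) + 0 = -5814 + 0 = -5814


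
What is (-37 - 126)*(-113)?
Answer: 18419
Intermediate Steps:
(-37 - 126)*(-113) = -163*(-113) = 18419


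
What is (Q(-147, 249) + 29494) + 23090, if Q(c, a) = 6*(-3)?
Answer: 52566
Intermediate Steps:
Q(c, a) = -18
(Q(-147, 249) + 29494) + 23090 = (-18 + 29494) + 23090 = 29476 + 23090 = 52566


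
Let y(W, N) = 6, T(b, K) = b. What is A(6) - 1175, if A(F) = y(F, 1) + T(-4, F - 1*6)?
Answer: -1173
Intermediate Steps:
A(F) = 2 (A(F) = 6 - 4 = 2)
A(6) - 1175 = 2 - 1175 = -1173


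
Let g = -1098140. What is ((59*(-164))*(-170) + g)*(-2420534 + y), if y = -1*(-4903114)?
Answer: 1357425092400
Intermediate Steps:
y = 4903114
((59*(-164))*(-170) + g)*(-2420534 + y) = ((59*(-164))*(-170) - 1098140)*(-2420534 + 4903114) = (-9676*(-170) - 1098140)*2482580 = (1644920 - 1098140)*2482580 = 546780*2482580 = 1357425092400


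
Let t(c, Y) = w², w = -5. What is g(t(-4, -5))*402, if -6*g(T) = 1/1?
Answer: -67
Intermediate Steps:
t(c, Y) = 25 (t(c, Y) = (-5)² = 25)
g(T) = -⅙ (g(T) = -⅙/1 = -⅙*1 = -⅙)
g(t(-4, -5))*402 = -⅙*402 = -67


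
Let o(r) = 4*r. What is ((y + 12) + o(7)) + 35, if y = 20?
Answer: 95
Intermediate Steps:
((y + 12) + o(7)) + 35 = ((20 + 12) + 4*7) + 35 = (32 + 28) + 35 = 60 + 35 = 95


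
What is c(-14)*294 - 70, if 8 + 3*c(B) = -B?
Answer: 518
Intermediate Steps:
c(B) = -8/3 - B/3 (c(B) = -8/3 + (-B)/3 = -8/3 - B/3)
c(-14)*294 - 70 = (-8/3 - ⅓*(-14))*294 - 70 = (-8/3 + 14/3)*294 - 70 = 2*294 - 70 = 588 - 70 = 518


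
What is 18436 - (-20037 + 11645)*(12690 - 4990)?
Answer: 64636836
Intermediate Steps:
18436 - (-20037 + 11645)*(12690 - 4990) = 18436 - (-8392)*7700 = 18436 - 1*(-64618400) = 18436 + 64618400 = 64636836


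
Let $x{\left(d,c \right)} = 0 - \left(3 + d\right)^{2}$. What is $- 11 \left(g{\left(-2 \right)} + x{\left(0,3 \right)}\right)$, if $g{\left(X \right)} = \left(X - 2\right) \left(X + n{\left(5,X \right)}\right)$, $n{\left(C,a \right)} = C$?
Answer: $231$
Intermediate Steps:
$x{\left(d,c \right)} = - \left(3 + d\right)^{2}$
$g{\left(X \right)} = \left(-2 + X\right) \left(5 + X\right)$ ($g{\left(X \right)} = \left(X - 2\right) \left(X + 5\right) = \left(-2 + X\right) \left(5 + X\right)$)
$- 11 \left(g{\left(-2 \right)} + x{\left(0,3 \right)}\right) = - 11 \left(\left(-10 + \left(-2\right)^{2} + 3 \left(-2\right)\right) - \left(3 + 0\right)^{2}\right) = - 11 \left(\left(-10 + 4 - 6\right) - 3^{2}\right) = - 11 \left(-12 - 9\right) = \left(-11\right) \left(-21\right) = 231$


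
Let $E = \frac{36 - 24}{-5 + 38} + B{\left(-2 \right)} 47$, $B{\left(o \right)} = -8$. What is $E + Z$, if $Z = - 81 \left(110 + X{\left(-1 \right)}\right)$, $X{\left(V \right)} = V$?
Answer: $- \frac{101251}{11} \approx -9204.6$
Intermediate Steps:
$Z = -8829$ ($Z = - 81 \left(110 - 1\right) = \left(-81\right) 109 = -8829$)
$E = - \frac{4132}{11}$ ($E = \frac{36 - 24}{-5 + 38} - 376 = \frac{12}{33} - 376 = 12 \cdot \frac{1}{33} - 376 = \frac{4}{11} - 376 = - \frac{4132}{11} \approx -375.64$)
$E + Z = - \frac{4132}{11} - 8829 = - \frac{101251}{11}$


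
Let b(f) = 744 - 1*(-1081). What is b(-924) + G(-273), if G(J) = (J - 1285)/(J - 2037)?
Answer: 2108654/1155 ≈ 1825.7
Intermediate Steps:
b(f) = 1825 (b(f) = 744 + 1081 = 1825)
G(J) = (-1285 + J)/(-2037 + J)
b(-924) + G(-273) = 1825 + (-1285 - 273)/(-2037 - 273) = 1825 - 1558/(-2310) = 1825 - 1/2310*(-1558) = 1825 + 779/1155 = 2108654/1155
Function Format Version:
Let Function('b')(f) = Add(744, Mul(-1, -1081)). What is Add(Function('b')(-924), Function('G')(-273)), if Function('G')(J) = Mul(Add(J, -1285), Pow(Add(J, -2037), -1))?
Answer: Rational(2108654, 1155) ≈ 1825.7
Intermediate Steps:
Function('b')(f) = 1825 (Function('b')(f) = Add(744, 1081) = 1825)
Function('G')(J) = Mul(Pow(Add(-2037, J), -1), Add(-1285, J)) (Function('G')(J) = Mul(Add(-1285, J), Pow(Add(-2037, J), -1)) = Mul(Pow(Add(-2037, J), -1), Add(-1285, J)))
Add(Function('b')(-924), Function('G')(-273)) = Add(1825, Mul(Pow(Add(-2037, -273), -1), Add(-1285, -273))) = Add(1825, Mul(Pow(-2310, -1), -1558)) = Add(1825, Mul(Rational(-1, 2310), -1558)) = Add(1825, Rational(779, 1155)) = Rational(2108654, 1155)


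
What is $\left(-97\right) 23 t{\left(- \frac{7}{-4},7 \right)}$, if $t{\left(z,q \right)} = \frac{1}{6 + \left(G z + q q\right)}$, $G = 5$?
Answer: $- \frac{8924}{255} \approx -34.996$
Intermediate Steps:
$t{\left(z,q \right)} = \frac{1}{6 + q^{2} + 5 z}$ ($t{\left(z,q \right)} = \frac{1}{6 + \left(5 z + q q\right)} = \frac{1}{6 + \left(5 z + q^{2}\right)} = \frac{1}{6 + \left(q^{2} + 5 z\right)} = \frac{1}{6 + q^{2} + 5 z}$)
$\left(-97\right) 23 t{\left(- \frac{7}{-4},7 \right)} = \frac{\left(-97\right) 23}{6 + 7^{2} + 5 \left(- \frac{7}{-4}\right)} = - \frac{2231}{6 + 49 + 5 \left(\left(-7\right) \left(- \frac{1}{4}\right)\right)} = - \frac{2231}{6 + 49 + 5 \cdot \frac{7}{4}} = - \frac{2231}{6 + 49 + \frac{35}{4}} = - \frac{2231}{\frac{255}{4}} = \left(-2231\right) \frac{4}{255} = - \frac{8924}{255}$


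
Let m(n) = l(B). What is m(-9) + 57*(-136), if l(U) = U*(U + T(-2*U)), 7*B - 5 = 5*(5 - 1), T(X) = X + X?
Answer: -381723/49 ≈ -7790.3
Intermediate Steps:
T(X) = 2*X
B = 25/7 (B = 5/7 + (5*(5 - 1))/7 = 5/7 + (5*4)/7 = 5/7 + (1/7)*20 = 5/7 + 20/7 = 25/7 ≈ 3.5714)
l(U) = -3*U**2 (l(U) = U*(U + 2*(-2*U)) = U*(U - 4*U) = U*(-3*U) = -3*U**2)
m(n) = -1875/49 (m(n) = -3*(25/7)**2 = -3*625/49 = -1875/49)
m(-9) + 57*(-136) = -1875/49 + 57*(-136) = -1875/49 - 7752 = -381723/49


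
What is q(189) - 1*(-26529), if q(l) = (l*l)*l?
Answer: 6777798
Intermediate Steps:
q(l) = l³ (q(l) = l²*l = l³)
q(189) - 1*(-26529) = 189³ - 1*(-26529) = 6751269 + 26529 = 6777798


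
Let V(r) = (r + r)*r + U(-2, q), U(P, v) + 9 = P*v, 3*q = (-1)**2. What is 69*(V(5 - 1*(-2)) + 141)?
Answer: 15824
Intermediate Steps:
q = 1/3 (q = (1/3)*(-1)**2 = (1/3)*1 = 1/3 ≈ 0.33333)
U(P, v) = -9 + P*v
V(r) = -29/3 + 2*r**2 (V(r) = (r + r)*r + (-9 - 2*1/3) = (2*r)*r + (-9 - 2/3) = 2*r**2 - 29/3 = -29/3 + 2*r**2)
69*(V(5 - 1*(-2)) + 141) = 69*((-29/3 + 2*(5 - 1*(-2))**2) + 141) = 69*((-29/3 + 2*(5 + 2)**2) + 141) = 69*((-29/3 + 2*7**2) + 141) = 69*((-29/3 + 2*49) + 141) = 69*((-29/3 + 98) + 141) = 69*(265/3 + 141) = 69*(688/3) = 15824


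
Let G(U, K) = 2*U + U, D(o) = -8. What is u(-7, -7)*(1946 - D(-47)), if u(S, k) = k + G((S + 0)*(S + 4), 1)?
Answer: 109424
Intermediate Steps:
G(U, K) = 3*U
u(S, k) = k + 3*S*(4 + S) (u(S, k) = k + 3*((S + 0)*(S + 4)) = k + 3*(S*(4 + S)) = k + 3*S*(4 + S))
u(-7, -7)*(1946 - D(-47)) = (-7 + 3*(-7)*(4 - 7))*(1946 - 1*(-8)) = (-7 + 3*(-7)*(-3))*(1946 + 8) = (-7 + 63)*1954 = 56*1954 = 109424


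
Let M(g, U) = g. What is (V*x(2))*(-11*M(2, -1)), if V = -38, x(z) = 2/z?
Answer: 836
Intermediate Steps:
(V*x(2))*(-11*M(2, -1)) = (-76/2)*(-11*2) = -76/2*(-22) = -38*1*(-22) = -38*(-22) = 836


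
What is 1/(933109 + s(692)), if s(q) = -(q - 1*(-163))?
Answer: 1/932254 ≈ 1.0727e-6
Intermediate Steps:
s(q) = -163 - q (s(q) = -(q + 163) = -(163 + q) = -163 - q)
1/(933109 + s(692)) = 1/(933109 + (-163 - 1*692)) = 1/(933109 + (-163 - 692)) = 1/(933109 - 855) = 1/932254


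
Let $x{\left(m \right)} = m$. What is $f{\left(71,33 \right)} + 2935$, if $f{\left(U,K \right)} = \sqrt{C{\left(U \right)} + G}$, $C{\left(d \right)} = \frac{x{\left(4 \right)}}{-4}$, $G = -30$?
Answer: $2935 + i \sqrt{31} \approx 2935.0 + 5.5678 i$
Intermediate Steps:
$C{\left(d \right)} = -1$ ($C{\left(d \right)} = \frac{4}{-4} = 4 \left(- \frac{1}{4}\right) = -1$)
$f{\left(U,K \right)} = i \sqrt{31}$ ($f{\left(U,K \right)} = \sqrt{-1 - 30} = \sqrt{-31} = i \sqrt{31}$)
$f{\left(71,33 \right)} + 2935 = i \sqrt{31} + 2935 = 2935 + i \sqrt{31}$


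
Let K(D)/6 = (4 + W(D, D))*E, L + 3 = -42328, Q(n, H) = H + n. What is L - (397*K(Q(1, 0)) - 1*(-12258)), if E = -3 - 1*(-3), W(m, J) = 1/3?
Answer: -54589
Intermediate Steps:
W(m, J) = ⅓
L = -42331 (L = -3 - 42328 = -42331)
E = 0 (E = -3 + 3 = 0)
K(D) = 0 (K(D) = 6*((4 + ⅓)*0) = 6*((13/3)*0) = 6*0 = 0)
L - (397*K(Q(1, 0)) - 1*(-12258)) = -42331 - (397*0 - 1*(-12258)) = -42331 - (0 + 12258) = -42331 - 1*12258 = -42331 - 12258 = -54589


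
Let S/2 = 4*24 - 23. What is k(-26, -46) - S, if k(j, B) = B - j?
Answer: -166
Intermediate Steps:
S = 146 (S = 2*(4*24 - 23) = 2*(96 - 23) = 2*73 = 146)
k(-26, -46) - S = (-46 - 1*(-26)) - 1*146 = (-46 + 26) - 146 = -20 - 146 = -166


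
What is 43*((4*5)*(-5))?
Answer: -4300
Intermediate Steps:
43*((4*5)*(-5)) = 43*(20*(-5)) = 43*(-100) = -4300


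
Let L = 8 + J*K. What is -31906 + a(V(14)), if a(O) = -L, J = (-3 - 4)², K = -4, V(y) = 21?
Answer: -31718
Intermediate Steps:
J = 49 (J = (-7)² = 49)
L = -188 (L = 8 + 49*(-4) = 8 - 196 = -188)
a(O) = 188 (a(O) = -1*(-188) = 188)
-31906 + a(V(14)) = -31906 + 188 = -31718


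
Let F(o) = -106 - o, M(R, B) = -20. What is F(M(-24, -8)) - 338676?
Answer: -338762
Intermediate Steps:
F(M(-24, -8)) - 338676 = (-106 - 1*(-20)) - 338676 = (-106 + 20) - 338676 = -86 - 338676 = -338762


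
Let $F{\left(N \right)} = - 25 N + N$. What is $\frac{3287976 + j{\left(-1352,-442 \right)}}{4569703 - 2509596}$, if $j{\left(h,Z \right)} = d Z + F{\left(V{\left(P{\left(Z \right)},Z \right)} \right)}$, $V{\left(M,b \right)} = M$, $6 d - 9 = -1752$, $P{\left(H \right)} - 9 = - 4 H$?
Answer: $\frac{3373729}{2060107} \approx 1.6376$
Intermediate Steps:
$P{\left(H \right)} = 9 - 4 H$
$d = - \frac{581}{2}$ ($d = \frac{3}{2} + \frac{1}{6} \left(-1752\right) = \frac{3}{2} - 292 = - \frac{581}{2} \approx -290.5$)
$F{\left(N \right)} = - 24 N$
$j{\left(h,Z \right)} = -216 - \frac{389 Z}{2}$ ($j{\left(h,Z \right)} = - \frac{581 Z}{2} - 24 \left(9 - 4 Z\right) = - \frac{581 Z}{2} + \left(-216 + 96 Z\right) = -216 - \frac{389 Z}{2}$)
$\frac{3287976 + j{\left(-1352,-442 \right)}}{4569703 - 2509596} = \frac{3287976 - -85753}{4569703 - 2509596} = \frac{3287976 + \left(-216 + 85969\right)}{2060107} = \left(3287976 + 85753\right) \frac{1}{2060107} = 3373729 \cdot \frac{1}{2060107} = \frac{3373729}{2060107}$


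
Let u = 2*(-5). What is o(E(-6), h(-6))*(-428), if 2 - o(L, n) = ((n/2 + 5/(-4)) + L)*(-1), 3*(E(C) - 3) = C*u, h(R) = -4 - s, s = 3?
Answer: -8667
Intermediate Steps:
u = -10
h(R) = -7 (h(R) = -4 - 1*3 = -4 - 3 = -7)
E(C) = 3 - 10*C/3 (E(C) = 3 + (C*(-10))/3 = 3 + (-10*C)/3 = 3 - 10*C/3)
o(L, n) = 3/4 + L + n/2 (o(L, n) = 2 - ((n/2 + 5/(-4)) + L)*(-1) = 2 - ((n*(1/2) + 5*(-1/4)) + L)*(-1) = 2 - ((n/2 - 5/4) + L)*(-1) = 2 - ((-5/4 + n/2) + L)*(-1) = 2 - (-5/4 + L + n/2)*(-1) = 2 - (5/4 - L - n/2) = 2 + (-5/4 + L + n/2) = 3/4 + L + n/2)
o(E(-6), h(-6))*(-428) = (3/4 + (3 - 10/3*(-6)) + (1/2)*(-7))*(-428) = (3/4 + (3 + 20) - 7/2)*(-428) = (3/4 + 23 - 7/2)*(-428) = (81/4)*(-428) = -8667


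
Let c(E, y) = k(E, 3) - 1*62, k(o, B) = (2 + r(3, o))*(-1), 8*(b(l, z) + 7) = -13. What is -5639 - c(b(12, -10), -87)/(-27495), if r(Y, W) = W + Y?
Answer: -1240354907/219960 ≈ -5639.0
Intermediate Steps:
b(l, z) = -69/8 (b(l, z) = -7 + (⅛)*(-13) = -7 - 13/8 = -69/8)
k(o, B) = -5 - o (k(o, B) = (2 + (o + 3))*(-1) = (2 + (3 + o))*(-1) = (5 + o)*(-1) = -5 - o)
c(E, y) = -67 - E (c(E, y) = (-5 - E) - 1*62 = (-5 - E) - 62 = -67 - E)
-5639 - c(b(12, -10), -87)/(-27495) = -5639 - (-67 - 1*(-69/8))/(-27495) = -5639 - (-67 + 69/8)*(-1)/27495 = -5639 - (-467)*(-1)/(8*27495) = -5639 - 1*467/219960 = -5639 - 467/219960 = -1240354907/219960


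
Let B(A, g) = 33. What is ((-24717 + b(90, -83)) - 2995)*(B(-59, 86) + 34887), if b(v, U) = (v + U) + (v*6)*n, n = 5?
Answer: -873174600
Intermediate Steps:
b(v, U) = U + 31*v (b(v, U) = (v + U) + (v*6)*5 = (U + v) + (6*v)*5 = (U + v) + 30*v = U + 31*v)
((-24717 + b(90, -83)) - 2995)*(B(-59, 86) + 34887) = ((-24717 + (-83 + 31*90)) - 2995)*(33 + 34887) = ((-24717 + (-83 + 2790)) - 2995)*34920 = ((-24717 + 2707) - 2995)*34920 = (-22010 - 2995)*34920 = -25005*34920 = -873174600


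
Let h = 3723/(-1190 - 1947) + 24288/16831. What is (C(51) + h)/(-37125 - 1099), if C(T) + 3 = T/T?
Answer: 92068051/2018183127728 ≈ 4.5619e-5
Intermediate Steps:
C(T) = -2 (C(T) = -3 + T/T = -3 + 1 = -2)
h = 13529643/52798847 (h = 3723/(-3137) + 24288*(1/16831) = 3723*(-1/3137) + 24288/16831 = -3723/3137 + 24288/16831 = 13529643/52798847 ≈ 0.25625)
(C(51) + h)/(-37125 - 1099) = (-2 + 13529643/52798847)/(-37125 - 1099) = -92068051/52798847/(-38224) = -92068051/52798847*(-1/38224) = 92068051/2018183127728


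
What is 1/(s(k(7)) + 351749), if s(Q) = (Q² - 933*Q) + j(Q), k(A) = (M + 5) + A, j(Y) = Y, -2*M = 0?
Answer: 1/340709 ≈ 2.9351e-6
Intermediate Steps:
M = 0 (M = -½*0 = 0)
k(A) = 5 + A (k(A) = (0 + 5) + A = 5 + A)
s(Q) = Q² - 932*Q (s(Q) = (Q² - 933*Q) + Q = Q² - 932*Q)
1/(s(k(7)) + 351749) = 1/((5 + 7)*(-932 + (5 + 7)) + 351749) = 1/(12*(-932 + 12) + 351749) = 1/(12*(-920) + 351749) = 1/(-11040 + 351749) = 1/340709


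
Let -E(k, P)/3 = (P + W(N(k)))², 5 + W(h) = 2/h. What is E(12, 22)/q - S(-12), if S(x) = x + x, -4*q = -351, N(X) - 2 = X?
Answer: 8888/637 ≈ 13.953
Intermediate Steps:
N(X) = 2 + X
W(h) = -5 + 2/h
q = 351/4 (q = -¼*(-351) = 351/4 ≈ 87.750)
E(k, P) = -3*(-5 + P + 2/(2 + k))² (E(k, P) = -3*(P + (-5 + 2/(2 + k)))² = -3*(-5 + P + 2/(2 + k))²)
S(x) = 2*x
E(12, 22)/q - S(-12) = (-3*(2 + (-5 + 22)*(2 + 12))²/(2 + 12)²)/(351/4) - 2*(-12) = -3*(2 + 17*14)²/14²*(4/351) - 1*(-24) = -3*1/196*(2 + 238)²*(4/351) + 24 = -3*1/196*240²*(4/351) + 24 = -3*1/196*57600*(4/351) + 24 = -43200/49*4/351 + 24 = -6400/637 + 24 = 8888/637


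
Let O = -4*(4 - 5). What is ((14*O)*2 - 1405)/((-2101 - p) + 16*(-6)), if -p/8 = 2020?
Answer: -1293/13963 ≈ -0.092602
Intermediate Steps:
p = -16160 (p = -8*2020 = -16160)
O = 4 (O = -4*(-1) = 4)
((14*O)*2 - 1405)/((-2101 - p) + 16*(-6)) = ((14*4)*2 - 1405)/((-2101 - 1*(-16160)) + 16*(-6)) = (56*2 - 1405)/((-2101 + 16160) - 96) = (112 - 1405)/(14059 - 96) = -1293/13963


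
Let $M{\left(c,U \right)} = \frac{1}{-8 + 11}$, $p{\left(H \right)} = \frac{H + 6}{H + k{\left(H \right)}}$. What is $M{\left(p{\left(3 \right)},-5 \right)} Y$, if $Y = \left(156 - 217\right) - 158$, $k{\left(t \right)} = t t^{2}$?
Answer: $-73$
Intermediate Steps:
$k{\left(t \right)} = t^{3}$
$p{\left(H \right)} = \frac{6 + H}{H + H^{3}}$ ($p{\left(H \right)} = \frac{H + 6}{H + H^{3}} = \frac{6 + H}{H + H^{3}}$)
$M{\left(c,U \right)} = \frac{1}{3}$
$Y = -219$ ($Y = -61 - 158 = -219$)
$M{\left(p{\left(3 \right)},-5 \right)} Y = \frac{1}{3} \left(-219\right) = -73$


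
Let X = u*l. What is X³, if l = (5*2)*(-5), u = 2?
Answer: -1000000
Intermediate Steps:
l = -50 (l = 10*(-5) = -50)
X = -100 (X = 2*(-50) = -100)
X³ = (-100)³ = -1000000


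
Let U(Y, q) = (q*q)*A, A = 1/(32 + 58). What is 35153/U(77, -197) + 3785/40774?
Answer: 129146450045/1582398166 ≈ 81.614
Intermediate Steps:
A = 1/90 ≈ 0.011111
U(Y, q) = q²/90 (U(Y, q) = (q*q)*(1/90) = q²*(1/90) = q²/90)
35153/U(77, -197) + 3785/40774 = 35153/(((1/90)*(-197)²)) + 3785/40774 = 35153/(((1/90)*38809)) + 3785*(1/40774) = 35153/(38809/90) + 3785/40774 = 35153*(90/38809) + 3785/40774 = 3163770/38809 + 3785/40774 = 129146450045/1582398166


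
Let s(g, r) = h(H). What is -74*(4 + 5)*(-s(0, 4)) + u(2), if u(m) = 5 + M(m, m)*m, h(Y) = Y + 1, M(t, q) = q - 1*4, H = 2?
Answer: 1999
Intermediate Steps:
M(t, q) = -4 + q (M(t, q) = q - 4 = -4 + q)
h(Y) = 1 + Y
s(g, r) = 3 (s(g, r) = 1 + 2 = 3)
u(m) = 5 + m*(-4 + m) (u(m) = 5 + (-4 + m)*m = 5 + m*(-4 + m))
-74*(4 + 5)*(-s(0, 4)) + u(2) = -74*(4 + 5)*(-1*3) + (5 + 2*(-4 + 2)) = -666*(-3) + (5 + 2*(-2)) = -74*(-27) + (5 - 4) = 1998 + 1 = 1999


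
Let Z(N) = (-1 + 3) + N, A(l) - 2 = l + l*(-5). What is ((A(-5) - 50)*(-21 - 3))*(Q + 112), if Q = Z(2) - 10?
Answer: 71232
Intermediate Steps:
A(l) = 2 - 4*l (A(l) = 2 + (l + l*(-5)) = 2 + (l - 5*l) = 2 - 4*l)
Z(N) = 2 + N
Q = -6 (Q = (2 + 2) - 10 = 4 - 10 = -6)
((A(-5) - 50)*(-21 - 3))*(Q + 112) = (((2 - 4*(-5)) - 50)*(-21 - 3))*(-6 + 112) = (((2 + 20) - 50)*(-24))*106 = ((22 - 50)*(-24))*106 = -28*(-24)*106 = 672*106 = 71232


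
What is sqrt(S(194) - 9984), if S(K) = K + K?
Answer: 2*I*sqrt(2399) ≈ 97.959*I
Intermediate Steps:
S(K) = 2*K
sqrt(S(194) - 9984) = sqrt(2*194 - 9984) = sqrt(388 - 9984) = sqrt(-9596) = 2*I*sqrt(2399)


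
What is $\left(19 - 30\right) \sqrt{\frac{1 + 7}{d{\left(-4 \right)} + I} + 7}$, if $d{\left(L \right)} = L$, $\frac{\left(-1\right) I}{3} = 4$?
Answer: $- \frac{11 \sqrt{26}}{2} \approx -28.045$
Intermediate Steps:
$I = -12$ ($I = \left(-3\right) 4 = -12$)
$\left(19 - 30\right) \sqrt{\frac{1 + 7}{d{\left(-4 \right)} + I} + 7} = \left(19 - 30\right) \sqrt{\frac{1 + 7}{-4 - 12} + 7} = - 11 \sqrt{\frac{8}{-16} + 7} = - 11 \sqrt{8 \left(- \frac{1}{16}\right) + 7} = - 11 \sqrt{- \frac{1}{2} + 7} = - 11 \sqrt{\frac{13}{2}} = - 11 \frac{\sqrt{26}}{2} = - \frac{11 \sqrt{26}}{2}$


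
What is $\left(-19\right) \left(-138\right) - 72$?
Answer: $2550$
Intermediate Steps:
$\left(-19\right) \left(-138\right) - 72 = 2622 - 72 = 2550$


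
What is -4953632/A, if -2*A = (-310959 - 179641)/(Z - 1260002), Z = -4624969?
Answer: 7287995166168/61325 ≈ 1.1884e+8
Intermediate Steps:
A = -245300/5884971 (A = -(-310959 - 179641)/(2*(-4624969 - 1260002)) = -(-245300)/(-5884971) = -(-245300)*(-1)/5884971 = -½*490600/5884971 = -245300/5884971 ≈ -0.041682)
-4953632/A = -4953632/(-245300/5884971) = -4953632*(-5884971/245300) = 7287995166168/61325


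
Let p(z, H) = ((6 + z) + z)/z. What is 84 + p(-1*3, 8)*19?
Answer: 84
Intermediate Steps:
p(z, H) = (6 + 2*z)/z
84 + p(-1*3, 8)*19 = 84 + (2 + 6/((-1*3)))*19 = 84 + (2 + 6/(-3))*19 = 84 + (2 + 6*(-⅓))*19 = 84 + (2 - 2)*19 = 84 + 0*19 = 84 + 0 = 84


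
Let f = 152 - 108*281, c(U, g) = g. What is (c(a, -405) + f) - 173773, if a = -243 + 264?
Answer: -204374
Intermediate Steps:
a = 21
f = -30196 (f = 152 - 30348 = -30196)
(c(a, -405) + f) - 173773 = (-405 - 30196) - 173773 = -30601 - 173773 = -204374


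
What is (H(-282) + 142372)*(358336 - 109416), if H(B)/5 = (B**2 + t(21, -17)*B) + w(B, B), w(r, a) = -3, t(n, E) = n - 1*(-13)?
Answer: 122477850040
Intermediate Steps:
t(n, E) = 13 + n (t(n, E) = n + 13 = 13 + n)
H(B) = -15 + 5*B**2 + 170*B (H(B) = 5*((B**2 + (13 + 21)*B) - 3) = 5*((B**2 + 34*B) - 3) = 5*(-3 + B**2 + 34*B) = -15 + 5*B**2 + 170*B)
(H(-282) + 142372)*(358336 - 109416) = ((-15 + 5*(-282)**2 + 170*(-282)) + 142372)*(358336 - 109416) = ((-15 + 5*79524 - 47940) + 142372)*248920 = ((-15 + 397620 - 47940) + 142372)*248920 = (349665 + 142372)*248920 = 492037*248920 = 122477850040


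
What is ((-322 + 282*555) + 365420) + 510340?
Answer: 1031948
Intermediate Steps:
((-322 + 282*555) + 365420) + 510340 = ((-322 + 156510) + 365420) + 510340 = (156188 + 365420) + 510340 = 521608 + 510340 = 1031948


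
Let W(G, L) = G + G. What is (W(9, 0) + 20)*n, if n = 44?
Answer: 1672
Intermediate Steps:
W(G, L) = 2*G
(W(9, 0) + 20)*n = (2*9 + 20)*44 = (18 + 20)*44 = 38*44 = 1672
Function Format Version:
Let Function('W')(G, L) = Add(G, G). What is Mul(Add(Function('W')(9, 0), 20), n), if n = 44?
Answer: 1672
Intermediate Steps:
Function('W')(G, L) = Mul(2, G)
Mul(Add(Function('W')(9, 0), 20), n) = Mul(Add(Mul(2, 9), 20), 44) = Mul(Add(18, 20), 44) = Mul(38, 44) = 1672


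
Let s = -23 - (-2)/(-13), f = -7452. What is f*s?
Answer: 2243052/13 ≈ 1.7254e+5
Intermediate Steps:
s = -301/13 (s = -23 - (-2)*(-1)/13 = -23 - 1*2/13 = -23 - 2/13 = -301/13 ≈ -23.154)
f*s = -7452*(-301/13) = 2243052/13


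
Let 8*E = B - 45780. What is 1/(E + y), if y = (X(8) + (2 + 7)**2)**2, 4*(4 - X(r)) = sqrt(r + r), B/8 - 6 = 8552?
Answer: 2/19783 ≈ 0.00010110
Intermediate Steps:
B = 68464 (B = 48 + 8*8552 = 48 + 68416 = 68464)
X(r) = 4 - sqrt(2)*sqrt(r)/4 (X(r) = 4 - sqrt(r + r)/4 = 4 - sqrt(2)*sqrt(r)/4)
y = 7056 (y = ((4 - sqrt(2)*sqrt(8)/4) + (2 + 7)**2)**2 = ((4 - sqrt(2)*2*sqrt(2)/4) + 9**2)**2 = ((4 - 1) + 81)**2 = (3 + 81)**2 = 84**2 = 7056)
E = 5671/2 (E = (68464 - 45780)/8 = (1/8)*22684 = 5671/2 ≈ 2835.5)
1/(E + y) = 1/(5671/2 + 7056) = 1/(19783/2) = 2/19783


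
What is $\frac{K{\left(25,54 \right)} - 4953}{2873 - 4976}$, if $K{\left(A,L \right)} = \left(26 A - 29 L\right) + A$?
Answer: $\frac{1948}{701} \approx 2.7789$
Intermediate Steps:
$K{\left(A,L \right)} = - 29 L + 27 A$ ($K{\left(A,L \right)} = \left(- 29 L + 26 A\right) + A = - 29 L + 27 A$)
$\frac{K{\left(25,54 \right)} - 4953}{2873 - 4976} = \frac{\left(\left(-29\right) 54 + 27 \cdot 25\right) - 4953}{2873 - 4976} = \frac{\left(-1566 + 675\right) - 4953}{-2103} = \left(-891 - 4953\right) \left(- \frac{1}{2103}\right) = \left(-5844\right) \left(- \frac{1}{2103}\right) = \frac{1948}{701}$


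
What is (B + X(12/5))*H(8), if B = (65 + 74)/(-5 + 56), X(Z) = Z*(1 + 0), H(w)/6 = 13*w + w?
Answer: 292768/85 ≈ 3444.3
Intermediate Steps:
H(w) = 84*w (H(w) = 6*(13*w + w) = 6*(14*w) = 84*w)
X(Z) = Z (X(Z) = Z*1 = Z)
B = 139/51 ≈ 2.7255
(B + X(12/5))*H(8) = (139/51 + 12/5)*(84*8) = (139/51 + 12*(⅕))*672 = (139/51 + 12/5)*672 = (1307/255)*672 = 292768/85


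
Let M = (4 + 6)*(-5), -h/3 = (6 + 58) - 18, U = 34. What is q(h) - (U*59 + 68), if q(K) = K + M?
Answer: -2262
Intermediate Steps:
h = -138 (h = -3*((6 + 58) - 18) = -3*(64 - 18) = -3*46 = -138)
M = -50 (M = 10*(-5) = -50)
q(K) = -50 + K (q(K) = K - 50 = -50 + K)
q(h) - (U*59 + 68) = (-50 - 138) - (34*59 + 68) = -188 - (2006 + 68) = -188 - 1*2074 = -188 - 2074 = -2262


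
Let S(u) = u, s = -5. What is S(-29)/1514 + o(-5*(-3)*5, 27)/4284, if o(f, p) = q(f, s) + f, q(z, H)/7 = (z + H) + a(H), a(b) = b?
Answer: 84773/810747 ≈ 0.10456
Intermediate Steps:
q(z, H) = 7*z + 14*H (q(z, H) = 7*((z + H) + H) = 7*((H + z) + H) = 7*(z + 2*H) = 7*z + 14*H)
o(f, p) = -70 + 8*f (o(f, p) = (7*f + 14*(-5)) + f = (7*f - 70) + f = (-70 + 7*f) + f = -70 + 8*f)
S(-29)/1514 + o(-5*(-3)*5, 27)/4284 = -29/1514 + (-70 + 8*(-5*(-3)*5))/4284 = -29*1/1514 + (-70 + 8*(15*5))*(1/4284) = -29/1514 + (-70 + 8*75)*(1/4284) = -29/1514 + (-70 + 600)*(1/4284) = -29/1514 + 530*(1/4284) = -29/1514 + 265/2142 = 84773/810747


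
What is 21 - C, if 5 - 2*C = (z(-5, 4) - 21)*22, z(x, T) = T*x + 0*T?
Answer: -865/2 ≈ -432.50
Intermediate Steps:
z(x, T) = T*x (z(x, T) = T*x + 0 = T*x)
C = 907/2 (C = 5/2 - (4*(-5) - 21)*22/2 = 5/2 - (-20 - 21)*22/2 = 5/2 - (-41)*22/2 = 5/2 - ½*(-902) = 5/2 + 451 = 907/2 ≈ 453.50)
21 - C = 21 - 1*907/2 = 21 - 907/2 = -865/2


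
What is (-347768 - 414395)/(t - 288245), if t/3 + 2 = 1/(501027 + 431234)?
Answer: 710534840543/268725165508 ≈ 2.6441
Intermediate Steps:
t = -5593563/932261 (t = -6 + 3/(501027 + 431234) = -6 + 3/932261 = -5593563/932261 ≈ -6.0000)
(-347768 - 414395)/(t - 288245) = (-347768 - 414395)/(-5593563/932261 - 288245) = -762163/(-268725165508/932261) = -762163*(-932261/268725165508) = 710534840543/268725165508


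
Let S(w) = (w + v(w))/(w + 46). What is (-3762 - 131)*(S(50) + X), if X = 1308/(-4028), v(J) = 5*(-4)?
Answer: 766921/16112 ≈ 47.599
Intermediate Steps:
v(J) = -20
S(w) = (-20 + w)/(46 + w) (S(w) = (w - 20)/(w + 46) = (-20 + w)/(46 + w))
X = -327/1007 (X = 1308*(-1/4028) = -327/1007 ≈ -0.32473)
(-3762 - 131)*(S(50) + X) = (-3762 - 131)*((-20 + 50)/(46 + 50) - 327/1007) = -3893*(30/96 - 327/1007) = -3893*((1/96)*30 - 327/1007) = -3893*(5/16 - 327/1007) = -3893*(-197/16112) = 766921/16112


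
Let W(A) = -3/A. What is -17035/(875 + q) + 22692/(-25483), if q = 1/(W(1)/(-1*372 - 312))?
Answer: -459132181/28107749 ≈ -16.335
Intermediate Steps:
q = 228 (q = 1/((-3/1)/(-1*372 - 312)) = 1/((-3*1)/(-372 - 312)) = 1/(-3/(-684)) = 1/(-1/684*(-3)) = 1/(1/228) = 228)
-17035/(875 + q) + 22692/(-25483) = -17035/(875 + 228) + 22692/(-25483) = -17035/1103 + 22692*(-1/25483) = -17035*1/1103 - 22692/25483 = -17035/1103 - 22692/25483 = -459132181/28107749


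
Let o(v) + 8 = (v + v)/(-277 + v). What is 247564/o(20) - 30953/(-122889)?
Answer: -150358047467/4953372 ≈ -30355.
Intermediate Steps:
o(v) = -8 + 2*v/(-277 + v) (o(v) = -8 + (v + v)/(-277 + v) = -8 + (2*v)/(-277 + v) = -8 + 2*v/(-277 + v))
247564/o(20) - 30953/(-122889) = 247564/((2*(1108 - 3*20)/(-277 + 20))) - 30953/(-122889) = 247564/((2*(1108 - 60)/(-257))) - 30953*(-1/122889) = 247564/((2*(-1/257)*1048)) + 2381/9453 = 247564/(-2096/257) + 2381/9453 = 247564*(-257/2096) + 2381/9453 = -15905987/524 + 2381/9453 = -150358047467/4953372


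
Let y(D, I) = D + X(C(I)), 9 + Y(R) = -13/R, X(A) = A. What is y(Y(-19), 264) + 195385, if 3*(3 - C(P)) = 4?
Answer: 11136566/57 ≈ 1.9538e+5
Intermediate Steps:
C(P) = 5/3 (C(P) = 3 - ⅓*4 = 3 - 4/3 = 5/3)
Y(R) = -9 - 13/R
y(D, I) = 5/3 + D (y(D, I) = D + 5/3 = 5/3 + D)
y(Y(-19), 264) + 195385 = (5/3 + (-9 - 13/(-19))) + 195385 = (5/3 + (-9 - 13*(-1/19))) + 195385 = (5/3 + (-9 + 13/19)) + 195385 = (5/3 - 158/19) + 195385 = -379/57 + 195385 = 11136566/57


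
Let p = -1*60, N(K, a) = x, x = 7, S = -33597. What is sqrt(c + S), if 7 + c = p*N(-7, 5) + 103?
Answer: 3*I*sqrt(3769) ≈ 184.18*I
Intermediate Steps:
N(K, a) = 7
p = -60
c = -324 (c = -7 + (-60*7 + 103) = -7 + (-420 + 103) = -7 - 317 = -324)
sqrt(c + S) = sqrt(-324 - 33597) = sqrt(-33921) = 3*I*sqrt(3769)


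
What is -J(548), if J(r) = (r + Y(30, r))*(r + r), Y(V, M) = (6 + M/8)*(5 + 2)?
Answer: -1172172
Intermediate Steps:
Y(V, M) = 42 + 7*M/8 (Y(V, M) = (6 + M*(⅛))*7 = (6 + M/8)*7 = 42 + 7*M/8)
J(r) = 2*r*(42 + 15*r/8) (J(r) = (r + (42 + 7*r/8))*(r + r) = (42 + 15*r/8)*(2*r) = 2*r*(42 + 15*r/8))
-J(548) = -3*548*(112 + 5*548)/4 = -3*548*(112 + 2740)/4 = -3*548*2852/4 = -1*1172172 = -1172172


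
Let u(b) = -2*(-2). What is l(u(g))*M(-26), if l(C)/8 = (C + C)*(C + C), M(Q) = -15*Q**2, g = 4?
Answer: -5191680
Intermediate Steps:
u(b) = 4
l(C) = 32*C**2 (l(C) = 8*((C + C)*(C + C)) = 8*((2*C)*(2*C)) = 8*(4*C**2) = 32*C**2)
l(u(g))*M(-26) = (32*4**2)*(-15*(-26)**2) = (32*16)*(-15*676) = 512*(-10140) = -5191680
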